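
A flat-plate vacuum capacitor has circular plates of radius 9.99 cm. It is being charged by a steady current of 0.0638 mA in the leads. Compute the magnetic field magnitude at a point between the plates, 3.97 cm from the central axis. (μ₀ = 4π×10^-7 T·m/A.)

5.08×10^-11 T

By continuity the displacement current in the gap matches the conduction current: I_d = 6.38×10^-5 A.
For r < R the Ampère–Maxwell law gives B(2πr) = μ₀ I_d (r²/R²), so B = μ₀ I_d r/(2πR²) = (4π×10^-7)(6.38×10^-5)(0.0397)/(2π·0.0999²) = 5.08×10^-11 T.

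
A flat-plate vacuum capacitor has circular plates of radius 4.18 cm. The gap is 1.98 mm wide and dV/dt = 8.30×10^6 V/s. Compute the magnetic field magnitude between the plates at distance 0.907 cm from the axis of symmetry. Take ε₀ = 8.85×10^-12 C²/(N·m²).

2.11×10^-10 T

With E = V/d, dE/dt = 4.192×10^9 V/(m·s) and πR² = 5.489×10^-3 m², giving I_d = ε₀ πR² dE/dt = 2.036×10^-4 A.
∮B·dl = μ₀ I_d,enc with I_d,enc = I_d r²/R² = 9.586×10^-6 A; so B = μ₀ I_d,enc/(2πr) = 2.11×10^-10 T.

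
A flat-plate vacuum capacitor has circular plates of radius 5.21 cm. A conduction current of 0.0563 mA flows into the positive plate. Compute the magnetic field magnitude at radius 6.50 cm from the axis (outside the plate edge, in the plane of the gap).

1.73×10^-10 T

Between the plates the displacement current equals the wire current: I_d = 0.0563 mA = 5.63×10^-5 A.
Outside the plates the loop encloses all of I_d, so B·2πr = μ₀ I_d and B = 1.73×10^-10 T.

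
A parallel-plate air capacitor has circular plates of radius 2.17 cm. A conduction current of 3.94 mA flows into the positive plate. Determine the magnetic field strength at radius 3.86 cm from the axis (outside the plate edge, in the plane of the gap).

2.04×10^-8 T

No conduction current crosses the gap, so I_d there equals the 3.94×10^-3 A in the leads.
With r > R the enclosed displacement current is the full I_d; B = μ₀ I_d / (2πr) = 2.04×10^-8 T.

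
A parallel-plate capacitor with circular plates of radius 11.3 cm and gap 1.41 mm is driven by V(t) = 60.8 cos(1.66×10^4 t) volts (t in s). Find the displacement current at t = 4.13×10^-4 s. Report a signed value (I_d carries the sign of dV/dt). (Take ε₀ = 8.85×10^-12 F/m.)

-1.38×10^-4 A

dE/dt = (V₀ω/d)·−sin(ωt) with ωt = 6.8558 rad: (60.8)(1.66×10^4)(-0.5418)/(1.41×10^-3) = -3.878×10^8 V/(m·s).
I_d = ε₀ A dE/dt = (8.85×10^-12)(0.04011)(-3.878×10^8) = -1.38×10^-4 A.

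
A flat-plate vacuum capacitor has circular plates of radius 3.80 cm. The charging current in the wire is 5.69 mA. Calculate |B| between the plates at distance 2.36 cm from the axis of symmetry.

By continuity the displacement current in the gap matches the conduction current: I_d = 5.69×10^-3 A.
For r < R the Ampère–Maxwell law gives B(2πr) = μ₀ I_d (r²/R²), so B = μ₀ I_d r/(2πR²) = (4π×10^-7)(5.69×10^-3)(0.0236)/(2π·0.0380²) = 1.86×10^-8 T.

1.86×10^-8 T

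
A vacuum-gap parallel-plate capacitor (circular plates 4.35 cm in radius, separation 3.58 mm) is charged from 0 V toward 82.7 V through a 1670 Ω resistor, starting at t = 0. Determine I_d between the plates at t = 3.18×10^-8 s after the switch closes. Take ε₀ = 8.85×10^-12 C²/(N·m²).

C = ε₀A/d = (8.85×10^-12)(5.945×10^-3)/(3.58×10^-3) = 1.470×10^-11 F and τ = RC = 2.455×10^-8 s. I_d in the gap equals the RC charging current.
I_d(t) = (V₀/R) e^(−t/τ) = 0.04952 · e^(−1.295) = 0.0136 A.

0.0136 A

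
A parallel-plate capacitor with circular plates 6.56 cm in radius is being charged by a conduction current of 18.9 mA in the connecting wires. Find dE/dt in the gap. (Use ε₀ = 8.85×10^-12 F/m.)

By continuity, I_d in the gap equals the 18.9 mA flowing in the wire.
Inverting I_d = ε₀ A dE/dt gives dE/dt = 0.0189 / (8.85×10^-12 · 0.01352) = 1.58×10^11 V/(m·s).

1.58×10^11 V/(m·s)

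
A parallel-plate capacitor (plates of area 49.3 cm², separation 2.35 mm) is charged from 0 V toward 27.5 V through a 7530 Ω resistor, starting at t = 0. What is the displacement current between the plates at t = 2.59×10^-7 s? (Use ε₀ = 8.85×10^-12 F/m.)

C = ε₀A/d = (8.85×10^-12)(4.93×10^-3)/(2.35×10^-3) = 1.857×10^-11 F, so τ = RC = 1.398×10^-7 s.
The conduction current is I(t) = (V₀/R) e^(−t/τ), and the displacement current between the plates equals it.
t/τ = 1.853; I_d = (27.5/7530) · e^(−1.853) = (3.652×10^-3)(0.1568) = 5.73×10^-4 A.

5.73×10^-4 A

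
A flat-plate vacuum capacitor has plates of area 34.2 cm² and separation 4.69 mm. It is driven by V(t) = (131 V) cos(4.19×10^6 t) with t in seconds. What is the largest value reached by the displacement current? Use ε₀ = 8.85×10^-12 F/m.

3.54×10^-3 A

The displacement current equals the conduction current C dV/dt, which peaks at C V₀ ω.
With C = ε₀A/d = (8.85×10^-12)(3.42×10^-3)/(4.69×10^-3) = 6.454×10^-12 F and ω = 4.19×10^6 rad/s, I_d,max = (6.454×10^-12)(131)(4.19×10^6) = 3.54×10^-3 A.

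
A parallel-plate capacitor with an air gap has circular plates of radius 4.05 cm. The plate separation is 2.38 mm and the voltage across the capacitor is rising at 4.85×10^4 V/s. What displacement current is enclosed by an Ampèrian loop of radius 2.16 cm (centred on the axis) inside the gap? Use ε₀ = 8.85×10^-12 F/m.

With E = V/d, dE/dt = 2.038×10^7 V/(m·s) and πR² = 5.153×10^-3 m², giving I_d = ε₀ πR² dE/dt = 9.294×10^-7 A.
Since J_d is uniform, the enclosed fraction is (r/R)² = 0.2844, giving I_d,enc = 2.64×10^-7 A.

2.64×10^-7 A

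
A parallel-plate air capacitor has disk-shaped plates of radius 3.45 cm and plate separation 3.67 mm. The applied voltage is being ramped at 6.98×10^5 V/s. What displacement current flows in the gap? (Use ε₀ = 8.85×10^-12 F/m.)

The displacement current equals the charging current C dV/dt. With C = ε₀A/d = (8.85×10^-12)(3.739×10^-3)/(3.67×10^-3) = 9.016×10^-12 F, I_d = (9.016×10^-12)(6.98×10^5) = 6.29×10^-6 A.

6.29×10^-6 A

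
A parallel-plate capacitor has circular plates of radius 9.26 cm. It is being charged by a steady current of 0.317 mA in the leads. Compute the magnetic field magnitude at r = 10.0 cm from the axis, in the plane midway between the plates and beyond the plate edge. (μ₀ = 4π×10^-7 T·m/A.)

Between the plates the displacement current equals the wire current: I_d = 0.317 mA = 3.17×10^-4 A.
For r ≥ R the full I_d is enclosed: B = μ₀ I_d/(2πr) = (4π×10^-7)(3.17×10^-4)/(2π·0.100) = 6.34×10^-10 T.

6.34×10^-10 T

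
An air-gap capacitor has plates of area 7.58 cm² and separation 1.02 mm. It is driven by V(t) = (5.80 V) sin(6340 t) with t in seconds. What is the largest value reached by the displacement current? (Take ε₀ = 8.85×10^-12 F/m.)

C = ε₀A/d = (8.85×10^-12)(7.58×10^-4)/(1.02×10^-3) = 6.577×10^-12 F; ω = 6340 rad/s.
I_d = C dV/dt, so |I_d|_max = C V₀ ω = (6.577×10^-12)(5.80)(6340) = 2.42×10^-7 A.

2.42×10^-7 A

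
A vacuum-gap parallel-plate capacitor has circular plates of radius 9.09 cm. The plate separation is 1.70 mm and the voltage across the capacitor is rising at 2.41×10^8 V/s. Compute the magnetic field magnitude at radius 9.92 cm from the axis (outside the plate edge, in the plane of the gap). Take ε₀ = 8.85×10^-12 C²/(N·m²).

6.57×10^-8 T

With E = V/d, dE/dt = 1.418×10^11 V/(m·s) and πR² = 0.02596 m², giving I_d = ε₀ πR² dE/dt = 0.03258 A.
Outside the plates the loop encloses all of I_d, so B·2πr = μ₀ I_d and B = 6.57×10^-8 T.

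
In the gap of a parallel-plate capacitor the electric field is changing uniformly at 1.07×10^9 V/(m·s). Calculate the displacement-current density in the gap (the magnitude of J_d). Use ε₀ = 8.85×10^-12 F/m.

9.47×10^-3 A/m²

The displacement-current density is ε₀ ∂E/∂t = (8.85×10^-12)(1.07×10^9) = 9.47×10^-3 A/m².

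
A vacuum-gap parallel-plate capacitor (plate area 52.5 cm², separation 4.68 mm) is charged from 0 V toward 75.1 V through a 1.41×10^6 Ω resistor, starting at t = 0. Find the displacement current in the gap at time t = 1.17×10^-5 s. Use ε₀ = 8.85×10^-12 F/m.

2.31×10^-5 A

C = ε₀A/d = (8.85×10^-12)(5.25×10^-3)/(4.68×10^-3) = 9.928×10^-12 F, so τ = RC = 1.400×10^-5 s.
The conduction current is I(t) = (V₀/R) e^(−t/τ), and the displacement current between the plates equals it.
t/τ = 0.8357; I_d = (75.1/1.41×10^6) · e^(−0.8357) = (5.326×10^-5)(0.4336) = 2.31×10^-5 A.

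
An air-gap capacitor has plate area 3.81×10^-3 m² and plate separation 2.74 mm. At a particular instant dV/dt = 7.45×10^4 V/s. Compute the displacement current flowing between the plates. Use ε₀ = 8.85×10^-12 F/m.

9.17×10^-7 A

The displacement current equals the charging current C dV/dt. With C = ε₀A/d = (8.85×10^-12)(3.81×10^-3)/(2.74×10^-3) = 1.231×10^-11 F, I_d = (1.231×10^-11)(7.45×10^4) = 9.17×10^-7 A.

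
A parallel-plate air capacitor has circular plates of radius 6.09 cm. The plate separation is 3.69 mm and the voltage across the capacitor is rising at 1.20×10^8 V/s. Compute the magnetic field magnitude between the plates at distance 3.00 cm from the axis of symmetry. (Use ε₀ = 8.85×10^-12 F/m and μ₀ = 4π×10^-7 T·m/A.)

5.42×10^-9 T

With E = V/d, dE/dt = 3.252×10^10 V/(m·s) and πR² = 0.01165 m², giving I_d = ε₀ πR² dE/dt = 3.353×10^-3 A.
For r < R the Ampère–Maxwell law gives B(2πr) = μ₀ I_d (r²/R²), so B = μ₀ I_d r/(2πR²) = (4π×10^-7)(3.353×10^-3)(0.0300)/(2π·0.0609²) = 5.42×10^-9 T.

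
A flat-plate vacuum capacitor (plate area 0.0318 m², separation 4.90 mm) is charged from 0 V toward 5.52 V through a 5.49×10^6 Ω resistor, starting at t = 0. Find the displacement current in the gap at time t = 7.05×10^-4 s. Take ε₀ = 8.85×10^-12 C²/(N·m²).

With C = ε₀A/d = (8.85×10^-12)(0.0318)/(4.90×10^-3) = 5.743×10^-11 F, the time constant is τ = RC = 3.153×10^-4 s, so t/τ = 2.236 and e^(−t/τ) = 0.1069.
I_d = I_cond = (V₀/R) e^(−t/τ) = (1.005×10^-6)(0.1069) = 1.07×10^-7 A.

1.07×10^-7 A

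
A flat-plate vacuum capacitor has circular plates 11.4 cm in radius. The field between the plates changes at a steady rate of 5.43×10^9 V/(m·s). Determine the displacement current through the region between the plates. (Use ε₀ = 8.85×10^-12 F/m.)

With a uniform field, Φ_E = EA, so I_d = ε₀ A dE/dt = 1.96×10^-3 A.

1.96×10^-3 A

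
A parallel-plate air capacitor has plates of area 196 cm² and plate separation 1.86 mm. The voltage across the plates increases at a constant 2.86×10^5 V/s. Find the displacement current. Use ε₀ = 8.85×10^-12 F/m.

2.67×10^-5 A

E = V/d so dE/dt = (dV/dt)/d = 1.538×10^8 V/(m·s), and I_d = ε₀ A dE/dt = (8.85×10^-12)(0.0196)(1.538×10^8) = 2.67×10^-5 A.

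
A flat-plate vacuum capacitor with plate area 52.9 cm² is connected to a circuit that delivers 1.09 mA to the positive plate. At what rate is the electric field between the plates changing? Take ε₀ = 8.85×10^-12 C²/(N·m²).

By continuity, I_d in the gap equals the 1.09 mA flowing in the wire.
Since I_d = ε₀ A dE/dt, dE/dt = I_d/(ε₀A) = (1.09×10^-3)/((8.85×10^-12)(5.29×10^-3)) = 2.33×10^10 V/(m·s).

2.33×10^10 V/(m·s)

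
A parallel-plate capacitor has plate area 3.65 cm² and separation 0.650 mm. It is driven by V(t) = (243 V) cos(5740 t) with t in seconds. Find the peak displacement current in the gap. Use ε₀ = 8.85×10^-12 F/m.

C = ε₀A/d = (8.85×10^-12)(3.65×10^-4)/(6.50×10^-4) = 4.970×10^-12 F; ω = 5740 rad/s.
I_d = C dV/dt, so |I_d|_max = C V₀ ω = (4.970×10^-12)(243)(5740) = 6.93×10^-6 A.

6.93×10^-6 A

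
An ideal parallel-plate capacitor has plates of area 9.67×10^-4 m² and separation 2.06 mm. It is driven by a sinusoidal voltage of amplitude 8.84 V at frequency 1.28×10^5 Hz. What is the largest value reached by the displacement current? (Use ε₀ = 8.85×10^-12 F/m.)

(dE/dt)_max = V₀ω/d = 3.451×10^9 V/(m·s); ω = 2πf = 8.042×10^5 rad/s.
I_d,max = ε₀ A (dE/dt)_max = (8.85×10^-12)(9.67×10^-4)(3.451×10^9) = 2.95×10^-5 A.

2.95×10^-5 A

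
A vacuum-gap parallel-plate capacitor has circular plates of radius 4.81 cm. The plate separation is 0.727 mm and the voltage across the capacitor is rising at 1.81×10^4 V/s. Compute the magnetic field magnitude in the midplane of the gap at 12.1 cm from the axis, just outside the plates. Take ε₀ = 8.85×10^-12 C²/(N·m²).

I_d = C dV/dt with C = ε₀πR²/d = 8.848×10^-11 F, so I_d = (8.848×10^-11)(1.81×10^4) = 1.601×10^-6 A.
For r ≥ R the full I_d is enclosed: B = μ₀ I_d/(2πr) = (4π×10^-7)(1.601×10^-6)/(2π·0.121) = 2.65×10^-12 T.

2.65×10^-12 T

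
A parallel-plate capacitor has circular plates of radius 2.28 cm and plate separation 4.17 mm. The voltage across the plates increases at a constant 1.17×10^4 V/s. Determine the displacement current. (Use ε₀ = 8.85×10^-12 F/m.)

E = V/d so dE/dt = (dV/dt)/d = 2.806×10^6 V/(m·s), and I_d = ε₀ A dE/dt = (8.85×10^-12)(1.633×10^-3)(2.806×10^6) = 4.06×10^-8 A.

4.06×10^-8 A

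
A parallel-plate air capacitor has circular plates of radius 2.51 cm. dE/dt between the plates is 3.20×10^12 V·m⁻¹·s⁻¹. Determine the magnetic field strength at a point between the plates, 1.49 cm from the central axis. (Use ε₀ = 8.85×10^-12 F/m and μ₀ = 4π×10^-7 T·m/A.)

2.65×10^-7 T

Total displacement current: I_d = ε₀(πR²)(dE/dt) = (8.85×10^-12)(1.979×10^-3)(3.20×10^12) = 0.05605 A.
An Ampèrian loop of radius r encloses a fraction (r/R)² of I_d. Then B·2πr = μ₀ I_d (r/R)², giving B = μ₀ I_d r/(2πR²) = 2.65×10^-7 T.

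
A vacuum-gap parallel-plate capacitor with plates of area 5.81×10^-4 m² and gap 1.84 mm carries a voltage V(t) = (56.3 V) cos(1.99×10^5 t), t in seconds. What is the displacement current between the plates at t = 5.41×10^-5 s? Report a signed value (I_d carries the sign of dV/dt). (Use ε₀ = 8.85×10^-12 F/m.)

3.05×10^-5 A

dE/dt = (V₀ω/d)·−sin(ωt) with ωt = 10.7659 rad: (56.3)(1.99×10^5)(0.9737)/(1.84×10^-3) = 5.929×10^9 V/(m·s).
I_d = ε₀ A dE/dt = (8.85×10^-12)(5.81×10^-4)(5.929×10^9) = 3.05×10^-5 A.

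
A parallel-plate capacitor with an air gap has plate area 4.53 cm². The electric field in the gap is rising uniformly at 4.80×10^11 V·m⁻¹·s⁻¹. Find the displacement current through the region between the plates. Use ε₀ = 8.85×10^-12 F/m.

1.92×10^-3 A

With a uniform field, Φ_E = EA, so I_d = ε₀ A dE/dt = 1.92×10^-3 A.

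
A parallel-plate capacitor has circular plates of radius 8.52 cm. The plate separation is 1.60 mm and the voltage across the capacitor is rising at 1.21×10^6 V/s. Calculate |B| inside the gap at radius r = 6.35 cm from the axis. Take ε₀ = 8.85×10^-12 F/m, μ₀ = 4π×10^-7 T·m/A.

2.67×10^-10 T

With E = V/d, dE/dt = 7.562×10^8 V/(m·s) and πR² = 0.02280 m², giving I_d = ε₀ πR² dE/dt = 1.526×10^-4 A.
An Ampèrian loop of radius r encloses a fraction (r/R)² of I_d. Then B·2πr = μ₀ I_d (r/R)², giving B = μ₀ I_d r/(2πR²) = 2.67×10^-10 T.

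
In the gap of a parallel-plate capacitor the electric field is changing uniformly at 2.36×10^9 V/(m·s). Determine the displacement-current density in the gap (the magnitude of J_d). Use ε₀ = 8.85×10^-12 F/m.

0.0209 A/m²

The displacement-current density is ε₀ ∂E/∂t = (8.85×10^-12)(2.36×10^9) = 0.0209 A/m².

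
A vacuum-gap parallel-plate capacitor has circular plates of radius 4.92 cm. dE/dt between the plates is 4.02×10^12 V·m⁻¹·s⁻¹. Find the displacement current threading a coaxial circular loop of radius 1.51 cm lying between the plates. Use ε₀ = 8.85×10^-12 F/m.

0.0255 A

Total displacement current: I_d = ε₀(πR²)(dE/dt) = (8.85×10^-12)(7.605×10^-3)(4.02×10^12) = 0.2706 A.
Through an area πr² the displacement current is I_d·(πr²/πR²) = I_d (r/R)² = 0.0255 A.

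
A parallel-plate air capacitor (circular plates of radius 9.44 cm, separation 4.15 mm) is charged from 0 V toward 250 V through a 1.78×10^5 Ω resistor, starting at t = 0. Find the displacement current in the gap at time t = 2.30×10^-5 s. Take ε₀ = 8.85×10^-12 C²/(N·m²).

With C = ε₀A/d = (8.85×10^-12)(0.02800)/(4.15×10^-3) = 5.971×10^-11 F, the time constant is τ = RC = 1.063×10^-5 s, so t/τ = 2.164 and e^(−t/τ) = 0.1149.
I_d = I_cond = (V₀/R) e^(−t/τ) = (1.404×10^-3)(0.1149) = 1.61×10^-4 A.

1.61×10^-4 A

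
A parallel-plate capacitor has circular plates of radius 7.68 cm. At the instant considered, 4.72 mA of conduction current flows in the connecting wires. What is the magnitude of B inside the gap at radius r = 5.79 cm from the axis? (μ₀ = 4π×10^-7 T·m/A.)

Between the plates the displacement current equals the wire current: I_d = 4.72 mA = 4.72×10^-3 A.
∮B·dl = μ₀ I_d,enc with I_d,enc = I_d r²/R² = 2.683×10^-3 A; so B = μ₀ I_d,enc/(2πr) = 9.27×10^-9 T.

9.27×10^-9 T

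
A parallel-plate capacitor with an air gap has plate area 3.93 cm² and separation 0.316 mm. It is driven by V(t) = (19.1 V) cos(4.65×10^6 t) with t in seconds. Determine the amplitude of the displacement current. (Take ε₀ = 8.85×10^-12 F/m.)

9.78×10^-4 A

C = ε₀A/d = (8.85×10^-12)(3.93×10^-4)/(3.16×10^-4) = 1.101×10^-11 F; ω = 4.65×10^6 rad/s.
I_d = C dV/dt, so |I_d|_max = C V₀ ω = (1.101×10^-11)(19.1)(4.65×10^6) = 9.78×10^-4 A.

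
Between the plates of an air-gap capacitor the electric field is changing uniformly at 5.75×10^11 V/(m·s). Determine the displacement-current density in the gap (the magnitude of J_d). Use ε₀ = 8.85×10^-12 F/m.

The displacement-current density is ε₀ ∂E/∂t = (8.85×10^-12)(5.75×10^11) = 5.09 A/m².

5.09 A/m²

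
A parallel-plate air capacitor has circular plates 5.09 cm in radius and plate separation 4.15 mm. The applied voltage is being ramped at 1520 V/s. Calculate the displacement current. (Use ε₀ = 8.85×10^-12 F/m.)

2.64×10^-8 A

The displacement current equals the charging current C dV/dt. With C = ε₀A/d = (8.85×10^-12)(8.139×10^-3)/(4.15×10^-3) = 1.736×10^-11 F, I_d = (1.736×10^-11)(1520) = 2.64×10^-8 A.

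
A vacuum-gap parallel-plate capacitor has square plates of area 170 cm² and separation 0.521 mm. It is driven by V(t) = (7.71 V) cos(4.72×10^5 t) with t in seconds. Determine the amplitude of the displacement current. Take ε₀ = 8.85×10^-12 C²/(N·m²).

1.05×10^-3 A

C = ε₀A/d = (8.85×10^-12)(0.0170)/(5.21×10^-4) = 2.888×10^-10 F; ω = 4.72×10^5 rad/s.
I_d = C dV/dt, so |I_d|_max = C V₀ ω = (2.888×10^-10)(7.71)(4.72×10^5) = 1.05×10^-3 A.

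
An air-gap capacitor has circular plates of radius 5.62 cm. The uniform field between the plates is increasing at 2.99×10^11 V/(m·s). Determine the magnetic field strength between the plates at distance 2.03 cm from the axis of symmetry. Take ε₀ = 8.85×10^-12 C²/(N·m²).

Through the whole plate area (πR² = 9.923×10^-3 m²), I_d = ε₀ πR² dE/dt = 0.02626 A.
∮B·dl = μ₀ I_d,enc with I_d,enc = I_d r²/R² = 3.426×10^-3 A; so B = μ₀ I_d,enc/(2πr) = 3.38×10^-8 T.

3.38×10^-8 T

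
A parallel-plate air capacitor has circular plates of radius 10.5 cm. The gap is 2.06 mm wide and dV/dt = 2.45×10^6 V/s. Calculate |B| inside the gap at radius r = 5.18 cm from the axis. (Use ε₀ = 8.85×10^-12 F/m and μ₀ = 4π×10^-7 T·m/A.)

3.43×10^-10 T

With E = V/d, dE/dt = 1.189×10^9 V/(m·s) and πR² = 0.03464 m², giving I_d = ε₀ πR² dE/dt = 3.645×10^-4 A.
An Ampèrian loop of radius r encloses a fraction (r/R)² of I_d. Then B·2πr = μ₀ I_d (r/R)², giving B = μ₀ I_d r/(2πR²) = 3.43×10^-10 T.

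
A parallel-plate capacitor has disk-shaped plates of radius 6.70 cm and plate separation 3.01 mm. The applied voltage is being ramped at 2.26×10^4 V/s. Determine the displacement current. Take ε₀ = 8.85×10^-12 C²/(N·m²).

9.37×10^-7 A

C = ε₀A/d = (8.85×10^-12)(0.01410)/(3.01×10^-3) = 4.146×10^-11 F.
I_d = C dV/dt = (4.146×10^-11)(2.26×10^4) = 9.37×10^-7 A.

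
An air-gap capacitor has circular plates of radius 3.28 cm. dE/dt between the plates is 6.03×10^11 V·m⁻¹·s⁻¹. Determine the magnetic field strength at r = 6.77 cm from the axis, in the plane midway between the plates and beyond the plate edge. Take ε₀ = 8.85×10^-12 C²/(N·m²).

5.33×10^-8 T

I_d = ε₀ dΦ_E/dt = ε₀ πR² (dE/dt) = (8.85×10^-12)(3.380×10^-3)(6.03×10^11) = 0.01804 A through the full plate area.
Outside the plates the loop encloses all of I_d, so B·2πr = μ₀ I_d and B = 5.33×10^-8 T.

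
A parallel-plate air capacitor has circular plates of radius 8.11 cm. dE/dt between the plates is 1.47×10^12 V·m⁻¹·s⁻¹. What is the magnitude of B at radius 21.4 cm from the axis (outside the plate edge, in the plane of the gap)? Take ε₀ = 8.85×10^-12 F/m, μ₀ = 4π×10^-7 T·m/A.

Through the whole plate area (πR² = 0.02066 m²), I_d = ε₀ πR² dE/dt = 0.2688 A.
With r > R the enclosed displacement current is the full I_d; B = μ₀ I_d / (2πr) = 2.51×10^-7 T.

2.51×10^-7 T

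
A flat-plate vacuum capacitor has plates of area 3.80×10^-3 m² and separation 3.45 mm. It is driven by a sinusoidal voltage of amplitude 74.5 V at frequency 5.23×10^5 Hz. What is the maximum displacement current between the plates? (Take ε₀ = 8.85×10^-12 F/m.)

(dE/dt)_max = V₀ω/d = 7.096×10^10 V/(m·s); ω = 2πf = 3.286×10^6 rad/s.
I_d,max = ε₀ A (dE/dt)_max = (8.85×10^-12)(3.80×10^-3)(7.096×10^10) = 2.39×10^-3 A.

2.39×10^-3 A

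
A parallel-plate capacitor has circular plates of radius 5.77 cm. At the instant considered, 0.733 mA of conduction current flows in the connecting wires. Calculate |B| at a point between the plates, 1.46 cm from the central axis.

6.43×10^-10 T

By continuity the displacement current in the gap matches the conduction current: I_d = 7.33×10^-4 A.
∮B·dl = μ₀ I_d,enc with I_d,enc = I_d r²/R² = 4.693×10^-5 A; so B = μ₀ I_d,enc/(2πr) = 6.43×10^-10 T.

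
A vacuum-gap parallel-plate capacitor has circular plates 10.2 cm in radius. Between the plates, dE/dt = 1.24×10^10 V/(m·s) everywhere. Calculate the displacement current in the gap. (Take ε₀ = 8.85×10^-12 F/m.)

3.59×10^-3 A

The displacement current is ε₀ times dΦ_E/dt = ε₀ A dE/dt = (8.85×10^-12)(0.03269)(1.24×10^10) = 3.59×10^-3 A.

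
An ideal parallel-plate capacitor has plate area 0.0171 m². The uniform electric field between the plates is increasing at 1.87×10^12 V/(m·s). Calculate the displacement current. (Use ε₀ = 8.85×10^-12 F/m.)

0.283 A

With a uniform field, Φ_E = EA, so I_d = ε₀ A dE/dt = 0.283 A.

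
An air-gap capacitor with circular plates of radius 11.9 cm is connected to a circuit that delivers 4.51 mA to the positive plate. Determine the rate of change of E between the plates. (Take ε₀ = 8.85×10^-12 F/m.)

1.15×10^10 V/(m·s)

Charge continuity gives I_d = I = 4.51×10^-3 A between the plates.
Since I_d = ε₀ A dE/dt, dE/dt = I_d/(ε₀A) = (4.51×10^-3)/((8.85×10^-12)(0.04449)) = 1.15×10^10 V/(m·s).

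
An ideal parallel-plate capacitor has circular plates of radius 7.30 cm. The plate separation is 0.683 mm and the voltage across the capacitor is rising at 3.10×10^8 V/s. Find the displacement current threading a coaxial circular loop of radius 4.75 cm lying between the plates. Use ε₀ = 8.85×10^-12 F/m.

0.0285 A

dE/dt = (dV/dt)/d = 4.539×10^11 V/(m·s); I_d = ε₀(πR²)(dE/dt) = (8.85×10^-12)(0.01674)(4.539×10^11) = 0.06724 A.
The field is uniform, so I_d,enc = I_d (r/R)² = (0.06724)(4.75/7.30)² = 0.0285 A.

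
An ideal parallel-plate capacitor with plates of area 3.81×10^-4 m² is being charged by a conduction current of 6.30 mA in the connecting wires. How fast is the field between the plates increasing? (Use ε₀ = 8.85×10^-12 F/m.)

The displacement current between the plates equals the conduction current, I_d = 6.30 mA.
Since I_d = ε₀ A dE/dt, dE/dt = I_d/(ε₀A) = (6.30×10^-3)/((8.85×10^-12)(3.81×10^-4)) = 1.87×10^12 V/(m·s).

1.87×10^12 V/(m·s)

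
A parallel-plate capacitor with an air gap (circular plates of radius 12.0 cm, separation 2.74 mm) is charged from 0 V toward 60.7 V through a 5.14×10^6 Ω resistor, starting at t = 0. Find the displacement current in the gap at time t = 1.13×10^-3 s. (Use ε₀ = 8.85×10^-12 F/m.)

With C = ε₀A/d = (8.85×10^-12)(0.04524)/(2.74×10^-3) = 1.461×10^-10 F, the time constant is τ = RC = 7.510×10^-4 s, so t/τ = 1.505 and e^(−t/τ) = 0.2220.
I_d = I_cond = (V₀/R) e^(−t/τ) = (1.181×10^-5)(0.2220) = 2.62×10^-6 A.

2.62×10^-6 A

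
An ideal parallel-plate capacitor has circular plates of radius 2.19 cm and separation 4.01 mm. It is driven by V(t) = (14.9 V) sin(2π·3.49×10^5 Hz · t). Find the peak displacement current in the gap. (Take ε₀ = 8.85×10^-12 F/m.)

C = ε₀A/d = (8.85×10^-12)(1.507×10^-3)/(4.01×10^-3) = 3.326×10^-12 F; ω = 2πf = 2.193×10^6 rad/s.
I_d = C dV/dt, so |I_d|_max = C V₀ ω = (3.326×10^-12)(14.9)(2.193×10^6) = 1.09×10^-4 A.

1.09×10^-4 A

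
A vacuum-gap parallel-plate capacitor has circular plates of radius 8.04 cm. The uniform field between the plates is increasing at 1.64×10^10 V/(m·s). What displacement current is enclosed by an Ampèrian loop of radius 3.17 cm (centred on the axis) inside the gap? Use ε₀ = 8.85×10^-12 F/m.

4.58×10^-4 A

I_d = ε₀ dΦ_E/dt = ε₀ πR² (dE/dt) = (8.85×10^-12)(0.02031)(1.64×10^10) = 2.948×10^-3 A through the full plate area.
Since J_d is uniform, the enclosed fraction is (r/R)² = 0.1555, giving I_d,enc = 4.58×10^-4 A.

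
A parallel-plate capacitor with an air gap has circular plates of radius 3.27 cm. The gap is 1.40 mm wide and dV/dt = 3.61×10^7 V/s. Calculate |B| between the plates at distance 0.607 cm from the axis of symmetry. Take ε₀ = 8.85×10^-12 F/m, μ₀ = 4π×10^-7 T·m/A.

8.70×10^-10 T

I_d = C dV/dt with C = ε₀πR²/d = 2.123×10^-11 F, so I_d = (2.123×10^-11)(3.61×10^7) = 7.664×10^-4 A.
An Ampèrian loop of radius r encloses a fraction (r/R)² of I_d. Then B·2πr = μ₀ I_d (r/R)², giving B = μ₀ I_d r/(2πR²) = 8.70×10^-10 T.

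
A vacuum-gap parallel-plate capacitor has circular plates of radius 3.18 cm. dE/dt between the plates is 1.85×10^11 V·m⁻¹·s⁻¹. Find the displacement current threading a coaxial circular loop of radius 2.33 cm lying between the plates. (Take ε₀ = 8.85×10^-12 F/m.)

I_d = ε₀ dΦ_E/dt = ε₀ πR² (dE/dt) = (8.85×10^-12)(3.177×10^-3)(1.85×10^11) = 5.202×10^-3 A through the full plate area.
Since J_d is uniform, the enclosed fraction is (r/R)² = 0.5369, giving I_d,enc = 2.79×10^-3 A.

2.79×10^-3 A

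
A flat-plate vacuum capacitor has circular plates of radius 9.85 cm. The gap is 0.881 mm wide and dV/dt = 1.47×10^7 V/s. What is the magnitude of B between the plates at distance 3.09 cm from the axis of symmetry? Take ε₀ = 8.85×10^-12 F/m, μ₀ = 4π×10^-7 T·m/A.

2.87×10^-9 T

dE/dt = (dV/dt)/d = 1.669×10^10 V/(m·s); I_d = ε₀(πR²)(dE/dt) = (8.85×10^-12)(0.03048)(1.669×10^10) = 4.502×10^-3 A.
An Ampèrian loop of radius r encloses a fraction (r/R)² of I_d. Then B·2πr = μ₀ I_d (r/R)², giving B = μ₀ I_d r/(2πR²) = 2.87×10^-9 T.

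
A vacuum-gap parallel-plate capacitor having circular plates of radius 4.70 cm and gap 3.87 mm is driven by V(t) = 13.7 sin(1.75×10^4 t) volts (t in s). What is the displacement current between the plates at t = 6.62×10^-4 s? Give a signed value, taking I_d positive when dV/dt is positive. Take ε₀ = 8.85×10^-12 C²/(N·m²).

dE/dt = (V₀ω/d)·cos(ωt) with ωt = 11.585 rad: (13.7)(1.75×10^4)(0.5559)/(3.87×10^-3) = 3.444×10^7 V/(m·s).
I_d = ε₀ A dE/dt = (8.85×10^-12)(6.940×10^-3)(3.444×10^7) = 2.12×10^-6 A.

2.12×10^-6 A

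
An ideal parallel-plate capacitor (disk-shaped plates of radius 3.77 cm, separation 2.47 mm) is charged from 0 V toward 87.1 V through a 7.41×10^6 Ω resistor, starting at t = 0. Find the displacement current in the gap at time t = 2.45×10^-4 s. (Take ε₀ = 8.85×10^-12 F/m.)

C = ε₀A/d = (8.85×10^-12)(4.465×10^-3)/(2.47×10^-3) = 1.600×10^-11 F, so τ = RC = 1.186×10^-4 s.
The conduction current is I(t) = (V₀/R) e^(−t/τ), and the displacement current between the plates equals it.
t/τ = 2.066; I_d = (87.1/7.41×10^6) · e^(−2.066) = (1.175×10^-5)(0.1267) = 1.49×10^-6 A.

1.49×10^-6 A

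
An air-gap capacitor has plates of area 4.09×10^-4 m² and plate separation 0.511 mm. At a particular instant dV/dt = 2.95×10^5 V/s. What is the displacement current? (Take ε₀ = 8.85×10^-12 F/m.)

E = V/d so dE/dt = (dV/dt)/d = 5.773×10^8 V/(m·s), and I_d = ε₀ A dE/dt = (8.85×10^-12)(4.09×10^-4)(5.773×10^8) = 2.09×10^-6 A.

2.09×10^-6 A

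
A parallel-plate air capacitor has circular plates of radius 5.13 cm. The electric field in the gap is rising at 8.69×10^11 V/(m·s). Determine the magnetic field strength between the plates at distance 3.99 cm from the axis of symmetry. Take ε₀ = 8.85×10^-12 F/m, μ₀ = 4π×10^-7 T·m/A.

Total displacement current: I_d = ε₀(πR²)(dE/dt) = (8.85×10^-12)(8.268×10^-3)(8.69×10^11) = 0.06359 A.
For r < R the Ampère–Maxwell law gives B(2πr) = μ₀ I_d (r²/R²), so B = μ₀ I_d r/(2πR²) = (4π×10^-7)(0.06359)(0.0399)/(2π·0.0513²) = 1.93×10^-7 T.

1.93×10^-7 T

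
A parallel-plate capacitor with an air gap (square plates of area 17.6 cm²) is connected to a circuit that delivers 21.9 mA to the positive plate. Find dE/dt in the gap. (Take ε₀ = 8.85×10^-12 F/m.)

1.41×10^12 V/(m·s)

The displacement current between the plates equals the conduction current, I_d = 21.9 mA.
Inverting I_d = ε₀ A dE/dt gives dE/dt = 0.0219 / (8.85×10^-12 · 1.76×10^-3) = 1.41×10^12 V/(m·s).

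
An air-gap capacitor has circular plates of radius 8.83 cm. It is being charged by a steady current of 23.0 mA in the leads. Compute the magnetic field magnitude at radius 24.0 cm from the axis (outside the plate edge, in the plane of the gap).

1.92×10^-8 T

By continuity the displacement current in the gap matches the conduction current: I_d = 0.0230 A.
Outside the plates the loop encloses all of I_d, so B·2πr = μ₀ I_d and B = 1.92×10^-8 T.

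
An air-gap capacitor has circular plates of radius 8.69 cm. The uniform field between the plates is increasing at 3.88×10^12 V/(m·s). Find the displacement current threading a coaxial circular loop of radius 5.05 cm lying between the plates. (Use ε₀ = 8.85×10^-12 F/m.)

0.275 A

Total displacement current: I_d = ε₀(πR²)(dE/dt) = (8.85×10^-12)(0.02372)(3.88×10^12) = 0.8145 A.
The field is uniform, so I_d,enc = I_d (r/R)² = (0.8145)(5.05/8.69)² = 0.275 A.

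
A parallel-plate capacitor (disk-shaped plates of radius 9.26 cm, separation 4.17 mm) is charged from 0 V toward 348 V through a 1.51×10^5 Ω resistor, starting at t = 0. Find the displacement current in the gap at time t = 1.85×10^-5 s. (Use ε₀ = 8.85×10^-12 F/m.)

C = ε₀A/d = (8.85×10^-12)(0.02694)/(4.17×10^-3) = 5.717×10^-11 F, so τ = RC = 8.633×10^-6 s.
The conduction current is I(t) = (V₀/R) e^(−t/τ), and the displacement current between the plates equals it.
t/τ = 2.143; I_d = (348/1.51×10^5) · e^(−2.143) = (2.305×10^-3)(0.1173) = 2.70×10^-4 A.

2.70×10^-4 A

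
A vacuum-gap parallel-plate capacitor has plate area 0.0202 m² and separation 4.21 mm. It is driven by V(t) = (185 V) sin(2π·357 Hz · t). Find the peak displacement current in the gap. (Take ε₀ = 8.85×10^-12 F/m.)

C = ε₀A/d = (8.85×10^-12)(0.0202)/(4.21×10^-3) = 4.246×10^-11 F; ω = 2πf = 2243 rad/s.
I_d = C dV/dt, so |I_d|_max = C V₀ ω = (4.246×10^-11)(185)(2243) = 1.76×10^-5 A.

1.76×10^-5 A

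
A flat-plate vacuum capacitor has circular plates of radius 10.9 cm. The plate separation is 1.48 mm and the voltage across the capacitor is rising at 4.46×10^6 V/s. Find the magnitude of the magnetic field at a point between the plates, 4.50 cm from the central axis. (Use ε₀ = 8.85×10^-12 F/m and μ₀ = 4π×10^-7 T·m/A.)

dE/dt = (dV/dt)/d = 3.014×10^9 V/(m·s); I_d = ε₀(πR²)(dE/dt) = (8.85×10^-12)(0.03733)(3.014×10^9) = 9.957×10^-4 A.
For r < R the Ampère–Maxwell law gives B(2πr) = μ₀ I_d (r²/R²), so B = μ₀ I_d r/(2πR²) = (4π×10^-7)(9.957×10^-4)(0.0450)/(2π·0.109²) = 7.54×10^-10 T.

7.54×10^-10 T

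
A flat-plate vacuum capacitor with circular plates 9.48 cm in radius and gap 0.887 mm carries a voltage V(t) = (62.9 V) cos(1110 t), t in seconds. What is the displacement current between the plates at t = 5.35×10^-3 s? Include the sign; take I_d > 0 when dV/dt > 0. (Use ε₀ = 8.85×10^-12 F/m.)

C = ε₀A/d = (8.85×10^-12)(0.02823)/(8.87×10^-4) = 2.817×10^-10 F. dV/dt = V₀ω·−sin(ωt); at ωt = 5.9385 rad this factor is 0.3379.
I_d = C dV/dt = (2.817×10^-10)(62.9)(1110)(0.3379) = 6.65×10^-6 A.

6.65×10^-6 A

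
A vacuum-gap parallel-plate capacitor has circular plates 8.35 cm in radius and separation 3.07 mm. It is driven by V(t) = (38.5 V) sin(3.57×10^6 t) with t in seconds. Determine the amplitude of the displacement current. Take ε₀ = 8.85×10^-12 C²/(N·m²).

The displacement current equals the conduction current C dV/dt, which peaks at C V₀ ω.
With C = ε₀A/d = (8.85×10^-12)(0.02190)/(3.07×10^-3) = 6.313×10^-11 F and ω = 3.57×10^6 rad/s, I_d,max = (6.313×10^-11)(38.5)(3.57×10^6) = 8.68×10^-3 A.

8.68×10^-3 A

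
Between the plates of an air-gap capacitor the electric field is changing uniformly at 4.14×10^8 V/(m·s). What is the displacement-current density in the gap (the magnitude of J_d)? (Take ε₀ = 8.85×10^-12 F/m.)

3.66×10^-3 A/m²

J_d = ε₀ dE/dt = (8.85×10^-12)(4.14×10^8) = 3.66×10^-3 A/m².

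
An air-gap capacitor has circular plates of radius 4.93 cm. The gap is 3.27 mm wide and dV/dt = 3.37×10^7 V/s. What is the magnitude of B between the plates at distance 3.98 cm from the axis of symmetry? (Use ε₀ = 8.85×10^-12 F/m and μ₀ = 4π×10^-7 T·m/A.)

2.28×10^-9 T

I_d = C dV/dt with C = ε₀πR²/d = 2.067×10^-11 F, so I_d = (2.067×10^-11)(3.37×10^7) = 6.966×10^-4 A.
An Ampèrian loop of radius r encloses a fraction (r/R)² of I_d. Then B·2πr = μ₀ I_d (r/R)², giving B = μ₀ I_d r/(2πR²) = 2.28×10^-9 T.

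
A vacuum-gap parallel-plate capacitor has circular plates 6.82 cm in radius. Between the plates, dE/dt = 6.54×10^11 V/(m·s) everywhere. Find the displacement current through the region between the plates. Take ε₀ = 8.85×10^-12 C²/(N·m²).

With a uniform field, Φ_E = EA, so I_d = ε₀ A dE/dt = 0.0846 A.

0.0846 A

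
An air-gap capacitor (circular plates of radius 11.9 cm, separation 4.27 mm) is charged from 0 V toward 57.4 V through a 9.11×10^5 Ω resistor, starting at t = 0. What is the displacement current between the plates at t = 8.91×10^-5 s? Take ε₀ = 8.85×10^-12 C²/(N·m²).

C = ε₀A/d = (8.85×10^-12)(0.04449)/(4.27×10^-3) = 9.221×10^-11 F and τ = RC = 8.400×10^-5 s. I_d in the gap equals the RC charging current.
I_d(t) = (V₀/R) e^(−t/τ) = 6.301×10^-5 · e^(−1.061) = 2.18×10^-5 A.

2.18×10^-5 A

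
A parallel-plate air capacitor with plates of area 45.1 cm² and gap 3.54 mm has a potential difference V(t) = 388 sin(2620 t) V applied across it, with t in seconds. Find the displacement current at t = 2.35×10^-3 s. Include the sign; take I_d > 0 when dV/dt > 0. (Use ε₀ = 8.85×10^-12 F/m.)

1.14×10^-5 A

dV/dt = (388)(2620)·cos(6.157) = 1.008×10^6 V/s.
I_d = C dV/dt with C = ε₀A/d = (8.85×10^-12)(4.51×10^-3)/(3.54×10^-3) = 1.128×10^-11 F, so I_d = (1.128×10^-11)(1.008×10^6) = 1.14×10^-5 A.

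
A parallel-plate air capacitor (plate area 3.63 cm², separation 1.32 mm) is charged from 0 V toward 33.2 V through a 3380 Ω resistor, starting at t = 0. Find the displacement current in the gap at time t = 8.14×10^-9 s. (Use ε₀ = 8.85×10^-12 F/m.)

With C = ε₀A/d = (8.85×10^-12)(3.63×10^-4)/(1.32×10^-3) = 2.434×10^-12 F, the time constant is τ = RC = 8.227×10^-9 s, so t/τ = 0.9894 and e^(−t/τ) = 0.3718.
I_d = I_cond = (V₀/R) e^(−t/τ) = (9.822×10^-3)(0.3718) = 3.65×10^-3 A.

3.65×10^-3 A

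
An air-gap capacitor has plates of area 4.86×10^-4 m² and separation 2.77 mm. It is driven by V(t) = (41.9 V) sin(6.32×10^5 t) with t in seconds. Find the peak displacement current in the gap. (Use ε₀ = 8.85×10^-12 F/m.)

C = ε₀A/d = (8.85×10^-12)(4.86×10^-4)/(2.77×10^-3) = 1.553×10^-12 F; ω = 6.32×10^5 rad/s.
I_d = C dV/dt, so |I_d|_max = C V₀ ω = (1.553×10^-12)(41.9)(6.32×10^5) = 4.11×10^-5 A.

4.11×10^-5 A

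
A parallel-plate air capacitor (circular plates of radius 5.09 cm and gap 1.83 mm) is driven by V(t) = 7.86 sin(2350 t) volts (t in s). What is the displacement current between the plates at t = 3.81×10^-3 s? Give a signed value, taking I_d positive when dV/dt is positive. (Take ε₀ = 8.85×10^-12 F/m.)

C = ε₀A/d = (8.85×10^-12)(8.139×10^-3)/(1.83×10^-3) = 3.936×10^-11 F. dV/dt = V₀ω·cos(ωt); at ωt = 8.9535 rad this factor is -0.8910.
I_d = C dV/dt = (3.936×10^-11)(7.86)(2350)(-0.8910) = -6.48×10^-7 A.

-6.48×10^-7 A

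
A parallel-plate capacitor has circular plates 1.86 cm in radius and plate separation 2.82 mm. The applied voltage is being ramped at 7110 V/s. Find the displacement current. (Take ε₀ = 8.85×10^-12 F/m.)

E = V/d so dE/dt = (dV/dt)/d = 2.521×10^6 V/(m·s), and I_d = ε₀ A dE/dt = (8.85×10^-12)(1.087×10^-3)(2.521×10^6) = 2.43×10^-8 A.

2.43×10^-8 A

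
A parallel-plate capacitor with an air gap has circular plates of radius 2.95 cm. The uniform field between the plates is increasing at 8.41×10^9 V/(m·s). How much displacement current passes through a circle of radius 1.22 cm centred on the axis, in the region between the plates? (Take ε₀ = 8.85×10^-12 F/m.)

Total displacement current: I_d = ε₀(πR²)(dE/dt) = (8.85×10^-12)(2.734×10^-3)(8.41×10^9) = 2.035×10^-4 A.
The field is uniform, so I_d,enc = I_d (r/R)² = (2.035×10^-4)(1.22/2.95)² = 3.48×10^-5 A.

3.48×10^-5 A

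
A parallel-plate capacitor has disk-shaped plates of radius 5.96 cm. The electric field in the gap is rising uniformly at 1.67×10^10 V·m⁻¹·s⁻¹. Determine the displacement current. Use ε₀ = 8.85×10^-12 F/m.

1.65×10^-3 A

I_d = ε₀ A (dE/dt) = (8.85×10^-12)(0.01116 m²)(1.67×10^10) = 1.65×10^-3 A.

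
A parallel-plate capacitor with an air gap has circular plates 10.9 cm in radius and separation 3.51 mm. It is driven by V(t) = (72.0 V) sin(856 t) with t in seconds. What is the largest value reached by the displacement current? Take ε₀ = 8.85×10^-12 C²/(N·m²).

C = ε₀A/d = (8.85×10^-12)(0.03733)/(3.51×10^-3) = 9.412×10^-11 F; ω = 856 rad/s.
I_d = C dV/dt, so |I_d|_max = C V₀ ω = (9.412×10^-11)(72.0)(856) = 5.80×10^-6 A.

5.80×10^-6 A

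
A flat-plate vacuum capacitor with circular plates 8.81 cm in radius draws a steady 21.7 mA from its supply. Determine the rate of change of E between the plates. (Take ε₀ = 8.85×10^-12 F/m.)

By continuity, I_d in the gap equals the 21.7 mA flowing in the wire.
Since I_d = ε₀ A dE/dt, dE/dt = I_d/(ε₀A) = (0.0217)/((8.85×10^-12)(0.02438)) = 1.01×10^11 V/(m·s).

1.01×10^11 V/(m·s)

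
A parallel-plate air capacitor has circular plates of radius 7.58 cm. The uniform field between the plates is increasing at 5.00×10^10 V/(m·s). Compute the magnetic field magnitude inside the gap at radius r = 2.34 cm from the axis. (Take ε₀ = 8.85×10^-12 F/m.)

6.51×10^-9 T

Total displacement current: I_d = ε₀(πR²)(dE/dt) = (8.85×10^-12)(0.01805)(5.00×10^10) = 7.987×10^-3 A.
∮B·dl = μ₀ I_d,enc with I_d,enc = I_d r²/R² = 7.612×10^-4 A; so B = μ₀ I_d,enc/(2πr) = 6.51×10^-9 T.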